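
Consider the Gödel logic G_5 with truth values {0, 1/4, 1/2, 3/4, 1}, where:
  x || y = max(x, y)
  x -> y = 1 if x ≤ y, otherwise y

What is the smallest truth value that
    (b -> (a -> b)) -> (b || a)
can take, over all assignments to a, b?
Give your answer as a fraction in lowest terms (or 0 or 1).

Take a = 0, b = 0:
a -> b = 0 -> 0 = 1
b -> (a -> b) = 0 -> 1 = 1
b || a = 0 || 0 = 0
(b -> (a -> b)) -> (b || a) = 1 -> 0 = 0
No assignment yields a value below 0, so this is the minimum.

0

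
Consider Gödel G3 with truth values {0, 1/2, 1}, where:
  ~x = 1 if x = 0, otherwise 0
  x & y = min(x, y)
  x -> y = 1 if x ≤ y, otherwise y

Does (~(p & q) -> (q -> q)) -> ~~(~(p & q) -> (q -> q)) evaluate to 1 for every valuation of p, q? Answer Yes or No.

p = 0, q = 0 ↦ 1
p = 0, q = 1/2 ↦ 1
p = 0, q = 1 ↦ 1
p = 1/2, q = 0 ↦ 1
p = 1/2, q = 1/2 ↦ 1
p = 1/2, q = 1 ↦ 1
p = 1, q = 0 ↦ 1
p = 1, q = 1/2 ↦ 1
p = 1, q = 1 ↦ 1
Every assignment gives a value ≥ 1.

Yes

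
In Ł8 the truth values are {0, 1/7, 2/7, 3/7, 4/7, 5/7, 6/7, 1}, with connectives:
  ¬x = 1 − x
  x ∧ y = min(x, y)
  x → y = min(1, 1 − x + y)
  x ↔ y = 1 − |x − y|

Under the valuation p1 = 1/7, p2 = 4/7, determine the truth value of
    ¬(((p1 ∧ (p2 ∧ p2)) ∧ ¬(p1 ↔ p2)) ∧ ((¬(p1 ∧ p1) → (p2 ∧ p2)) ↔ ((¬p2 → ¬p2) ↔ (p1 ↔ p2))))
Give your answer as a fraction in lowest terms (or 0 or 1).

6/7

p2 ∧ p2 = 4/7 ∧ 4/7 = 4/7
p1 ∧ (p2 ∧ p2) = 1/7 ∧ 4/7 = 1/7
p1 ↔ p2 = 1/7 ↔ 4/7 = 4/7
¬(p1 ↔ p2) = ¬4/7 = 3/7
(p1 ∧ (p2 ∧ p2)) ∧ ¬(p1 ↔ p2) = 1/7 ∧ 3/7 = 1/7
p1 ∧ p1 = 1/7 ∧ 1/7 = 1/7
¬(p1 ∧ p1) = ¬1/7 = 6/7
p2 ∧ p2 = 4/7 ∧ 4/7 = 4/7
¬(p1 ∧ p1) → (p2 ∧ p2) = 6/7 → 4/7 = 5/7
¬p2 = ¬4/7 = 3/7
¬p2 = ¬4/7 = 3/7
¬p2 → ¬p2 = 3/7 → 3/7 = 1
p1 ↔ p2 = 1/7 ↔ 4/7 = 4/7
(¬p2 → ¬p2) ↔ (p1 ↔ p2) = 1 ↔ 4/7 = 4/7
(¬(p1 ∧ p1) → (p2 ∧ p2)) ↔ ((¬p2 → ¬p2) ↔ (p1 ↔ p2)) = 5/7 ↔ 4/7 = 6/7
((p1 ∧ (p2 ∧ p2)) ∧ ¬(p1 ↔ p2)) ∧ ((¬(p1 ∧ p1) → (p2 ∧ p2)) ↔ ((¬p2 → ¬p2) ↔ (p1 ↔ p2))) = 1/7 ∧ 6/7 = 1/7
¬(((p1 ∧ (p2 ∧ p2)) ∧ ¬(p1 ↔ p2)) ∧ ((¬(p1 ∧ p1) → (p2 ∧ p2)) ↔ ((¬p2 → ¬p2) ↔ (p1 ↔ p2)))) = ¬1/7 = 6/7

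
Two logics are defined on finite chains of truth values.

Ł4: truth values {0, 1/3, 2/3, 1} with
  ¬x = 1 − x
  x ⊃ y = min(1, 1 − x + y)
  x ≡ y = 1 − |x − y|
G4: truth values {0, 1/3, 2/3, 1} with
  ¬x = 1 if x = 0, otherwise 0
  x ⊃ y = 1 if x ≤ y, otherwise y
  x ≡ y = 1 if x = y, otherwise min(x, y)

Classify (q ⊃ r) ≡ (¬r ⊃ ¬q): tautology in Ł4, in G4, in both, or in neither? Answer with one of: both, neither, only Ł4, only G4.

only Ł4

In Ł4: every assignment gives 1 — tautology.
In G4: at q = 2/3, r = 1/3 the value is 1/3 — not a tautology.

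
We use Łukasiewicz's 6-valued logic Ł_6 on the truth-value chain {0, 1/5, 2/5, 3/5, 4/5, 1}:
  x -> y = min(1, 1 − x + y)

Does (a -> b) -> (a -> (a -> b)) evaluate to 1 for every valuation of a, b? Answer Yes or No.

Yes

At a = 0, b = 1/5, for instance:
a -> b = 0 -> 1/5 = 1
a -> (a -> b) = 0 -> 1 = 1
(a -> b) -> (a -> (a -> b)) = 1 -> 1 = 1
and checking the remaining 35 assignments likewise gives ≥ 1 in every case.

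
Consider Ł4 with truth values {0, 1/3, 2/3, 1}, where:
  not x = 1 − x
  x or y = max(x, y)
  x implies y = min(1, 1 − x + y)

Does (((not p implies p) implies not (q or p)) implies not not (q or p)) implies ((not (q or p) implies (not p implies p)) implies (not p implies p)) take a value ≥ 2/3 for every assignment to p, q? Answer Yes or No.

Counterexample: take p = 0, q = 1.
not p = not 0 = 1
not p implies p = 1 implies 0 = 0
q or p = 1 or 0 = 1
not (q or p) = not 1 = 0
(not p implies p) implies not (q or p) = 0 implies 0 = 1
q or p = 1 or 0 = 1
not (q or p) = not 1 = 0
not not (q or p) = not 0 = 1
((not p implies p) implies not (q or p)) implies not not (q or p) = 1 implies 1 = 1
q or p = 1 or 0 = 1
not (q or p) = not 1 = 0
not p = not 0 = 1
not p implies p = 1 implies 0 = 0
not (q or p) implies (not p implies p) = 0 implies 0 = 1
not p = not 0 = 1
not p implies p = 1 implies 0 = 0
(not (q or p) implies (not p implies p)) implies (not p implies p) = 1 implies 0 = 0
(((not p implies p) implies not (q or p)) implies not not (q or p)) implies ((not (q or p) implies (not p implies p)) implies (not p implies p)) = 1 implies 0 = 0
This gives 0, which is below 2/3.

No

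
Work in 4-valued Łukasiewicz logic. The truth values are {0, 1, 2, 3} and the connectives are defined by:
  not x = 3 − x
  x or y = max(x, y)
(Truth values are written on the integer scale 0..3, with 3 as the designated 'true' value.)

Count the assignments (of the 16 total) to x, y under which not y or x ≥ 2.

12

x = 0, y = 0 ↦ 3  ≥
x = 0, y = 1 ↦ 2  ≥
x = 0, y = 2 ↦ 1  <
x = 0, y = 3 ↦ 0  <
x = 1, y = 0 ↦ 3  ≥
x = 1, y = 1 ↦ 2  ≥
x = 1, y = 2 ↦ 1  <
x = 1, y = 3 ↦ 1  <
x = 2, y = 0 ↦ 3  ≥
x = 2, y = 1 ↦ 2  ≥
x = 2, y = 2 ↦ 2  ≥
x = 2, y = 3 ↦ 2  ≥
x = 3, y = 0 ↦ 3  ≥
x = 3, y = 1 ↦ 3  ≥
x = 3, y = 2 ↦ 3  ≥
x = 3, y = 3 ↦ 3  ≥
So 12 of the 16 assignments meet the threshold.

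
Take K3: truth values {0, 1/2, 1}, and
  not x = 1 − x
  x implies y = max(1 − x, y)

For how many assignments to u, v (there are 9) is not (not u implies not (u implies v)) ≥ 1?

u = 0, v = 0 ↦ 1  ≥
u = 0, v = 1/2 ↦ 1  ≥
u = 0, v = 1 ↦ 1  ≥
u = 1/2, v = 0 ↦ 1/2  <
u = 1/2, v = 1/2 ↦ 1/2  <
u = 1/2, v = 1 ↦ 1/2  <
u = 1, v = 0 ↦ 0  <
u = 1, v = 1/2 ↦ 0  <
u = 1, v = 1 ↦ 0  <
So 3 of the 9 assignments meet the threshold.

3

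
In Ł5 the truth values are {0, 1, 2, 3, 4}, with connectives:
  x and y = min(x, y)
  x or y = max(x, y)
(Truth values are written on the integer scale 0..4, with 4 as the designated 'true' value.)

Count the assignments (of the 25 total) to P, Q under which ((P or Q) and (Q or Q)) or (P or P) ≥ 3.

16

value 4: 9 assignments (counts)
value 3: 7 assignments (counts)
value 2: 5 assignments
value 1: 3 assignments
value 0: 1 assignment
So 16 of the 25 assignments meet the threshold.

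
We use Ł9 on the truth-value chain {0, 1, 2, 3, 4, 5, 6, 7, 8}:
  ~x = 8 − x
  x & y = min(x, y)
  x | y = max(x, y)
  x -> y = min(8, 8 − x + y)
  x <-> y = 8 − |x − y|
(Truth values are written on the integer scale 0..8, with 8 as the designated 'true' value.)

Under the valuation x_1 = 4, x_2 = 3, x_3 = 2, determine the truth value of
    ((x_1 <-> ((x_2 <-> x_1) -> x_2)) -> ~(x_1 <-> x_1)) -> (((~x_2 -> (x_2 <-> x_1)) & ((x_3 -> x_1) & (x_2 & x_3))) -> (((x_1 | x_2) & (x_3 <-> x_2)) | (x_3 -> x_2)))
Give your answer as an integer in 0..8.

8

x_2 <-> x_1 = 3 <-> 4 = 7
(x_2 <-> x_1) -> x_2 = 7 -> 3 = 4
x_1 <-> ((x_2 <-> x_1) -> x_2) = 4 <-> 4 = 8
x_1 <-> x_1 = 4 <-> 4 = 8
~(x_1 <-> x_1) = ~8 = 0
(x_1 <-> ((x_2 <-> x_1) -> x_2)) -> ~(x_1 <-> x_1) = 8 -> 0 = 0
~x_2 = ~3 = 5
x_2 <-> x_1 = 3 <-> 4 = 7
~x_2 -> (x_2 <-> x_1) = 5 -> 7 = 8
x_3 -> x_1 = 2 -> 4 = 8
x_2 & x_3 = 3 & 2 = 2
(x_3 -> x_1) & (x_2 & x_3) = 8 & 2 = 2
(~x_2 -> (x_2 <-> x_1)) & ((x_3 -> x_1) & (x_2 & x_3)) = 8 & 2 = 2
x_1 | x_2 = 4 | 3 = 4
x_3 <-> x_2 = 2 <-> 3 = 7
(x_1 | x_2) & (x_3 <-> x_2) = 4 & 7 = 4
x_3 -> x_2 = 2 -> 3 = 8
((x_1 | x_2) & (x_3 <-> x_2)) | (x_3 -> x_2) = 4 | 8 = 8
((~x_2 -> (x_2 <-> x_1)) & ((x_3 -> x_1) & (x_2 & x_3))) -> (((x_1 | x_2) & (x_3 <-> x_2)) | (x_3 -> x_2)) = 2 -> 8 = 8
((x_1 <-> ((x_2 <-> x_1) -> x_2)) -> ~(x_1 <-> x_1)) -> (((~x_2 -> (x_2 <-> x_1)) & ((x_3 -> x_1) & (x_2 & x_3))) -> (((x_1 | x_2) & (x_3 <-> x_2)) | (x_3 -> x_2))) = 0 -> 8 = 8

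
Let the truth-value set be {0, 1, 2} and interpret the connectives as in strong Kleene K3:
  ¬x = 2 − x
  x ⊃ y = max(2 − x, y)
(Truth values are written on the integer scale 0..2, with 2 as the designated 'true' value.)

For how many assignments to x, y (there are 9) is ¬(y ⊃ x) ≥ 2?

x = 0, y = 0 ↦ 0  <
x = 0, y = 1 ↦ 1  <
x = 0, y = 2 ↦ 2  ≥
x = 1, y = 0 ↦ 0  <
x = 1, y = 1 ↦ 1  <
x = 1, y = 2 ↦ 1  <
x = 2, y = 0 ↦ 0  <
x = 2, y = 1 ↦ 0  <
x = 2, y = 2 ↦ 0  <
So 1 of the 9 assignments meets the threshold.

1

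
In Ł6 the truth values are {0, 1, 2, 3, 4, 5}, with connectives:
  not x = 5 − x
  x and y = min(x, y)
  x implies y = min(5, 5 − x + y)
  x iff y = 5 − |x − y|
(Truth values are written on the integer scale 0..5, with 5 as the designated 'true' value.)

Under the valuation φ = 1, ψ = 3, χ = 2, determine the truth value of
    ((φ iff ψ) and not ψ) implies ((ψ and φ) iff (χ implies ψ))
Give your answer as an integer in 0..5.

4

φ iff ψ = 1 iff 3 = 3
not ψ = not 3 = 2
(φ iff ψ) and not ψ = 3 and 2 = 2
ψ and φ = 3 and 1 = 1
χ implies ψ = 2 implies 3 = 5
(ψ and φ) iff (χ implies ψ) = 1 iff 5 = 1
((φ iff ψ) and not ψ) implies ((ψ and φ) iff (χ implies ψ)) = 2 implies 1 = 4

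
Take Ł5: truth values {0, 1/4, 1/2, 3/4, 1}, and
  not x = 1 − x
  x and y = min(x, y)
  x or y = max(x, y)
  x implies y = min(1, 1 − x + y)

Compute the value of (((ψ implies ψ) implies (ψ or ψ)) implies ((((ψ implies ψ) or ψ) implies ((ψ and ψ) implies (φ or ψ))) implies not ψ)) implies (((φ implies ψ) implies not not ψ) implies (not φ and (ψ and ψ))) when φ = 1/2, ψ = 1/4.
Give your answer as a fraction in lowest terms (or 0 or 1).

3/4

ψ implies ψ = 1/4 implies 1/4 = 1
ψ or ψ = 1/4 or 1/4 = 1/4
(ψ implies ψ) implies (ψ or ψ) = 1 implies 1/4 = 1/4
ψ implies ψ = 1/4 implies 1/4 = 1
(ψ implies ψ) or ψ = 1 or 1/4 = 1
ψ and ψ = 1/4 and 1/4 = 1/4
φ or ψ = 1/2 or 1/4 = 1/2
(ψ and ψ) implies (φ or ψ) = 1/4 implies 1/2 = 1
((ψ implies ψ) or ψ) implies ((ψ and ψ) implies (φ or ψ)) = 1 implies 1 = 1
not ψ = not 1/4 = 3/4
(((ψ implies ψ) or ψ) implies ((ψ and ψ) implies (φ or ψ))) implies not ψ = 1 implies 3/4 = 3/4
((ψ implies ψ) implies (ψ or ψ)) implies ((((ψ implies ψ) or ψ) implies ((ψ and ψ) implies (φ or ψ))) implies not ψ) = 1/4 implies 3/4 = 1
φ implies ψ = 1/2 implies 1/4 = 3/4
not ψ = not 1/4 = 3/4
not not ψ = not 3/4 = 1/4
(φ implies ψ) implies not not ψ = 3/4 implies 1/4 = 1/2
not φ = not 1/2 = 1/2
ψ and ψ = 1/4 and 1/4 = 1/4
not φ and (ψ and ψ) = 1/2 and 1/4 = 1/4
((φ implies ψ) implies not not ψ) implies (not φ and (ψ and ψ)) = 1/2 implies 1/4 = 3/4
(((ψ implies ψ) implies (ψ or ψ)) implies ((((ψ implies ψ) or ψ) implies ((ψ and ψ) implies (φ or ψ))) implies not ψ)) implies (((φ implies ψ) implies not not ψ) implies (not φ and (ψ and ψ))) = 1 implies 3/4 = 3/4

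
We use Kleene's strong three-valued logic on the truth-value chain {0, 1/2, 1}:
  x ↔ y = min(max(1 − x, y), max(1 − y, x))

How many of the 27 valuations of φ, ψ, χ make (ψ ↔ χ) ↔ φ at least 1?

value 1: 4 assignments (counts)
value 1/2: 19 assignments
value 0: 4 assignments
So 4 of the 27 assignments meet the threshold.

4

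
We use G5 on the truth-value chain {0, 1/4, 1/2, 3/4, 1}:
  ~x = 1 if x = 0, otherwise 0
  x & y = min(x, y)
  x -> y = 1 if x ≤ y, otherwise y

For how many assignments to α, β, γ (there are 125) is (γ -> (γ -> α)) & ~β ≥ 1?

value 1: 15 assignments (counts)
value 3/4: 1 assignment
value 1/2: 2 assignments
value 1/4: 3 assignments
value 0: 104 assignments
So 15 of the 125 assignments meet the threshold.

15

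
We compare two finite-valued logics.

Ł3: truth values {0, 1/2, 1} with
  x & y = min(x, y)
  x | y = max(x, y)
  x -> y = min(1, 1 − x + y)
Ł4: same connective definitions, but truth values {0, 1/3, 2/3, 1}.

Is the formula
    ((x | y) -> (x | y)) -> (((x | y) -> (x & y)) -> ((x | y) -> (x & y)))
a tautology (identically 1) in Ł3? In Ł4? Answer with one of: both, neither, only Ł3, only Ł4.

both

In Ł3: every assignment gives 1 — tautology.
In Ł4: every assignment gives 1 — tautology.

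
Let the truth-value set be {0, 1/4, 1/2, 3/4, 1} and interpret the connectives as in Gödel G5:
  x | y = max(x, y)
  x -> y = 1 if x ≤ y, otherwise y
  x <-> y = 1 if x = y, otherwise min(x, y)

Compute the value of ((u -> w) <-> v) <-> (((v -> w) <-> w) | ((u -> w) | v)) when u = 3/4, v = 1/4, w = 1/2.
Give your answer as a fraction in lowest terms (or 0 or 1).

u -> w = 3/4 -> 1/2 = 1/2
(u -> w) <-> v = 1/2 <-> 1/4 = 1/4
v -> w = 1/4 -> 1/2 = 1
(v -> w) <-> w = 1 <-> 1/2 = 1/2
u -> w = 3/4 -> 1/2 = 1/2
(u -> w) | v = 1/2 | 1/4 = 1/2
((v -> w) <-> w) | ((u -> w) | v) = 1/2 | 1/2 = 1/2
((u -> w) <-> v) <-> (((v -> w) <-> w) | ((u -> w) | v)) = 1/4 <-> 1/2 = 1/4

1/4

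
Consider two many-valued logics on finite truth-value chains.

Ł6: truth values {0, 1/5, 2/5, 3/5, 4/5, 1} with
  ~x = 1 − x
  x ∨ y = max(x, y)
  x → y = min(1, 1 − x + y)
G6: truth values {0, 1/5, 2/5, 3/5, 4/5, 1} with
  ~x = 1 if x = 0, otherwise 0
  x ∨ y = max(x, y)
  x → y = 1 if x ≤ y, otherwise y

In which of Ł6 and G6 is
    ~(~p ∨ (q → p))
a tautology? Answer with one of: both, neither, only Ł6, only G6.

In Ł6: at p = 0, q = 0 the value is 0 — not a tautology.
In G6: at p = 0, q = 0 the value is 0 — not a tautology.

neither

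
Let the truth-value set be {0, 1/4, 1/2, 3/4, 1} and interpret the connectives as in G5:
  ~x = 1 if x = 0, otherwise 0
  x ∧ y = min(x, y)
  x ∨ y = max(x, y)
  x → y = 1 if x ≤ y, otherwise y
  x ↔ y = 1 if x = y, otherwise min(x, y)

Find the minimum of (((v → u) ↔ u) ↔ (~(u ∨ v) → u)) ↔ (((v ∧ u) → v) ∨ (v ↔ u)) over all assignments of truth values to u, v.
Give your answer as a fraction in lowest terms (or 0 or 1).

Take u = 1/4, v = 0:
v → u = 0 → 1/4 = 1
(v → u) ↔ u = 1 ↔ 1/4 = 1/4
u ∨ v = 1/4 ∨ 0 = 1/4
~(u ∨ v) = ~1/4 = 0
~(u ∨ v) → u = 0 → 1/4 = 1
((v → u) ↔ u) ↔ (~(u ∨ v) → u) = 1/4 ↔ 1 = 1/4
v ∧ u = 0 ∧ 1/4 = 0
(v ∧ u) → v = 0 → 0 = 1
v ↔ u = 0 ↔ 1/4 = 0
((v ∧ u) → v) ∨ (v ↔ u) = 1 ∨ 0 = 1
(((v → u) ↔ u) ↔ (~(u ∨ v) → u)) ↔ (((v ∧ u) → v) ∨ (v ↔ u)) = 1/4 ↔ 1 = 1/4
No assignment yields a value below 1/4, so this is the minimum.

1/4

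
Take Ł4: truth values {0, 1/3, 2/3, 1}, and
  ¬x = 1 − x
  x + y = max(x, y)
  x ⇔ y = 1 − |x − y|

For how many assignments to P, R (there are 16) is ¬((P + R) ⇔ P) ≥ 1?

P = 0, R = 0 ↦ 0  <
P = 0, R = 1/3 ↦ 1/3  <
P = 0, R = 2/3 ↦ 2/3  <
P = 0, R = 1 ↦ 1  ≥
P = 1/3, R = 0 ↦ 0  <
P = 1/3, R = 1/3 ↦ 0  <
P = 1/3, R = 2/3 ↦ 1/3  <
P = 1/3, R = 1 ↦ 2/3  <
P = 2/3, R = 0 ↦ 0  <
P = 2/3, R = 1/3 ↦ 0  <
P = 2/3, R = 2/3 ↦ 0  <
P = 2/3, R = 1 ↦ 1/3  <
P = 1, R = 0 ↦ 0  <
P = 1, R = 1/3 ↦ 0  <
P = 1, R = 2/3 ↦ 0  <
P = 1, R = 1 ↦ 0  <
So 1 of the 16 assignments meets the threshold.

1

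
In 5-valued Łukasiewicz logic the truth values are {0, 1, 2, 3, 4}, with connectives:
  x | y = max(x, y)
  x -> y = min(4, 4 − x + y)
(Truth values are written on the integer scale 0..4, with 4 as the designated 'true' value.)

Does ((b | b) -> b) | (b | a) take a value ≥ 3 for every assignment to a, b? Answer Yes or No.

At a = 4, b = 1, for instance:
b | b = 1 | 1 = 1
(b | b) -> b = 1 -> 1 = 4
b | a = 1 | 4 = 4
((b | b) -> b) | (b | a) = 4 | 4 = 4
and checking the remaining 24 assignments likewise gives ≥ 3 in every case.

Yes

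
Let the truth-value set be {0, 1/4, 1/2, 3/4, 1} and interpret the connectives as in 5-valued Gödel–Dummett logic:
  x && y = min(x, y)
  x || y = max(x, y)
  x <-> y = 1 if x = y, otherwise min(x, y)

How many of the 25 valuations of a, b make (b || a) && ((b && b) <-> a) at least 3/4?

value 1: 1 assignment (counts)
value 3/4: 3 assignments (counts)
value 1/2: 5 assignments
value 1/4: 7 assignments
value 0: 9 assignments
So 4 of the 25 assignments meet the threshold.

4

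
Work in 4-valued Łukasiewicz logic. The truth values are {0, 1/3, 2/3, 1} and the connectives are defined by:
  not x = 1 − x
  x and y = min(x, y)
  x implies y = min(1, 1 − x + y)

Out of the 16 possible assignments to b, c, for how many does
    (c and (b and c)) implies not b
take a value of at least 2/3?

b = 0, c = 0 ↦ 1  ≥
b = 0, c = 1/3 ↦ 1  ≥
b = 0, c = 2/3 ↦ 1  ≥
b = 0, c = 1 ↦ 1  ≥
b = 1/3, c = 0 ↦ 1  ≥
b = 1/3, c = 1/3 ↦ 1  ≥
b = 1/3, c = 2/3 ↦ 1  ≥
b = 1/3, c = 1 ↦ 1  ≥
b = 2/3, c = 0 ↦ 1  ≥
b = 2/3, c = 1/3 ↦ 1  ≥
b = 2/3, c = 2/3 ↦ 2/3  ≥
b = 2/3, c = 1 ↦ 2/3  ≥
b = 1, c = 0 ↦ 1  ≥
b = 1, c = 1/3 ↦ 2/3  ≥
b = 1, c = 2/3 ↦ 1/3  <
b = 1, c = 1 ↦ 0  <
So 14 of the 16 assignments meet the threshold.

14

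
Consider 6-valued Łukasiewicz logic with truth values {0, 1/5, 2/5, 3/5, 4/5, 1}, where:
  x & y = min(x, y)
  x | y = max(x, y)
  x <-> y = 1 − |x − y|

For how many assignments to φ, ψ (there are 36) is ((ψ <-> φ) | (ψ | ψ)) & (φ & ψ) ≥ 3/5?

value 1: 1 assignment (counts)
value 4/5: 3 assignments (counts)
value 3/5: 5 assignments (counts)
value 2/5: 7 assignments
value 1/5: 9 assignments
value 0: 11 assignments
So 9 of the 36 assignments meet the threshold.

9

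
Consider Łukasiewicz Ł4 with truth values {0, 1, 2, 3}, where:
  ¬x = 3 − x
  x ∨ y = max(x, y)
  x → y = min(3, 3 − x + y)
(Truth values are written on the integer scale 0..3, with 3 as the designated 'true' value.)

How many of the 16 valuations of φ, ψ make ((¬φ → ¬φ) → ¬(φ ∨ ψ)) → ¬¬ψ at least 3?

11

φ = 0, ψ = 0 ↦ 0  <
φ = 0, ψ = 1 ↦ 2  <
φ = 0, ψ = 2 ↦ 3  ≥
φ = 0, ψ = 3 ↦ 3  ≥
φ = 1, ψ = 0 ↦ 1  <
φ = 1, ψ = 1 ↦ 2  <
φ = 1, ψ = 2 ↦ 3  ≥
φ = 1, ψ = 3 ↦ 3  ≥
φ = 2, ψ = 0 ↦ 2  <
φ = 2, ψ = 1 ↦ 3  ≥
φ = 2, ψ = 2 ↦ 3  ≥
φ = 2, ψ = 3 ↦ 3  ≥
φ = 3, ψ = 0 ↦ 3  ≥
φ = 3, ψ = 1 ↦ 3  ≥
φ = 3, ψ = 2 ↦ 3  ≥
φ = 3, ψ = 3 ↦ 3  ≥
So 11 of the 16 assignments meet the threshold.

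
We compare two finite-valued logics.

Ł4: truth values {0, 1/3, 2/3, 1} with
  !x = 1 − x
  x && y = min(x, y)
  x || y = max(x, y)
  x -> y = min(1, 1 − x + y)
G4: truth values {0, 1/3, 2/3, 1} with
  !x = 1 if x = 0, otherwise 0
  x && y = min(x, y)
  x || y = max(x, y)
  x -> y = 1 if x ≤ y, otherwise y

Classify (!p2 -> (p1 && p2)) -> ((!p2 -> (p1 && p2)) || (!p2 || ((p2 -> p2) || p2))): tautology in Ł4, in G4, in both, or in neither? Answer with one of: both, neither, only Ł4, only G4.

In Ł4: every assignment gives 1 — tautology.
In G4: every assignment gives 1 — tautology.

both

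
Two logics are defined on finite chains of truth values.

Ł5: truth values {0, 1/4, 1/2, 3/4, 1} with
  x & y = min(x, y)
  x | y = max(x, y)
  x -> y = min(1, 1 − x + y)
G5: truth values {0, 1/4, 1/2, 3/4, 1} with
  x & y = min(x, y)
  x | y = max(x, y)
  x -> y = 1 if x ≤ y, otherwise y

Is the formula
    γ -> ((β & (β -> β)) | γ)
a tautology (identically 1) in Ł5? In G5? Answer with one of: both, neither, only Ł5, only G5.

both

In Ł5: every assignment gives 1 — tautology.
In G5: every assignment gives 1 — tautology.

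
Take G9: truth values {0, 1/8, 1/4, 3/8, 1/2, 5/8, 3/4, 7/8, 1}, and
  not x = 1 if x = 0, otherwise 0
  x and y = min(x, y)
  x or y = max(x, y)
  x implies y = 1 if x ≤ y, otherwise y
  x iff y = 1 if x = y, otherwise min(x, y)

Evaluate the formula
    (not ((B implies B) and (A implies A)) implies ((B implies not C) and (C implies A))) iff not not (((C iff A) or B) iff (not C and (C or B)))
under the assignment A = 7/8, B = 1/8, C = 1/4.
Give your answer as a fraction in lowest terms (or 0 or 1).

0

B implies B = 1/8 implies 1/8 = 1
A implies A = 7/8 implies 7/8 = 1
(B implies B) and (A implies A) = 1 and 1 = 1
not ((B implies B) and (A implies A)) = not 1 = 0
not C = not 1/4 = 0
B implies not C = 1/8 implies 0 = 0
C implies A = 1/4 implies 7/8 = 1
(B implies not C) and (C implies A) = 0 and 1 = 0
not ((B implies B) and (A implies A)) implies ((B implies not C) and (C implies A)) = 0 implies 0 = 1
C iff A = 1/4 iff 7/8 = 1/4
(C iff A) or B = 1/4 or 1/8 = 1/4
not C = not 1/4 = 0
C or B = 1/4 or 1/8 = 1/4
not C and (C or B) = 0 and 1/4 = 0
((C iff A) or B) iff (not C and (C or B)) = 1/4 iff 0 = 0
not (((C iff A) or B) iff (not C and (C or B))) = not 0 = 1
not not (((C iff A) or B) iff (not C and (C or B))) = not 1 = 0
(not ((B implies B) and (A implies A)) implies ((B implies not C) and (C implies A))) iff not not (((C iff A) or B) iff (not C and (C or B))) = 1 iff 0 = 0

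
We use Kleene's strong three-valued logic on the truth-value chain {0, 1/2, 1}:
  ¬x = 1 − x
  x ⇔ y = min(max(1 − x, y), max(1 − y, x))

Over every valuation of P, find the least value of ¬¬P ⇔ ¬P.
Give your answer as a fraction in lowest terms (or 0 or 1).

Take P = 0:
¬P = ¬0 = 1
¬¬P = ¬1 = 0
¬P = ¬0 = 1
¬¬P ⇔ ¬P = 0 ⇔ 1 = 0
No assignment yields a value below 0, so this is the minimum.

0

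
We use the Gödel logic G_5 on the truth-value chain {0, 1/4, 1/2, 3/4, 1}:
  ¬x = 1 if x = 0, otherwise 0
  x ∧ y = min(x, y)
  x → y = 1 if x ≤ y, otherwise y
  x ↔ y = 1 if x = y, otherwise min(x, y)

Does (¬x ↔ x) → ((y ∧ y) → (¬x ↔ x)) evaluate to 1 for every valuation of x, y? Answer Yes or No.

At x = 1/2, y = 0, for instance:
¬x = ¬1/2 = 0
¬x ↔ x = 0 ↔ 1/2 = 0
y ∧ y = 0 ∧ 0 = 0
(y ∧ y) → (¬x ↔ x) = 0 → 0 = 1
(¬x ↔ x) → ((y ∧ y) → (¬x ↔ x)) = 0 → 1 = 1
and checking the remaining 24 assignments likewise gives ≥ 1 in every case.

Yes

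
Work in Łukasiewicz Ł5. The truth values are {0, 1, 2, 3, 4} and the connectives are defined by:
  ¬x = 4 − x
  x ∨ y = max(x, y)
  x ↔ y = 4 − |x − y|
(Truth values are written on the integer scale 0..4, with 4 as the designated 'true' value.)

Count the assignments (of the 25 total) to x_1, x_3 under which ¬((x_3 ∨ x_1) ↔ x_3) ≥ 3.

3

value 4: 1 assignment (counts)
value 3: 2 assignments (counts)
value 2: 3 assignments
value 1: 4 assignments
value 0: 15 assignments
So 3 of the 25 assignments meet the threshold.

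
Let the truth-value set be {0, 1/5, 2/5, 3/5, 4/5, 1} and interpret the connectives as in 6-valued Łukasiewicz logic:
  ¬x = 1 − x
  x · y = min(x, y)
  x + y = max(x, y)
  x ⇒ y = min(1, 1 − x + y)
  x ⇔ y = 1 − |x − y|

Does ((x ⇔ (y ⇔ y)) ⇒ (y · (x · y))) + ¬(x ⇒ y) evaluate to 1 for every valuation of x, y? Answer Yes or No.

No

Counterexample: take x = 1/5, y = 0.
y ⇔ y = 0 ⇔ 0 = 1
x ⇔ (y ⇔ y) = 1/5 ⇔ 1 = 1/5
x · y = 1/5 · 0 = 0
y · (x · y) = 0 · 0 = 0
(x ⇔ (y ⇔ y)) ⇒ (y · (x · y)) = 1/5 ⇒ 0 = 4/5
x ⇒ y = 1/5 ⇒ 0 = 4/5
¬(x ⇒ y) = ¬4/5 = 1/5
((x ⇔ (y ⇔ y)) ⇒ (y · (x · y))) + ¬(x ⇒ y) = 4/5 + 1/5 = 4/5
This gives 4/5 ≠ 1.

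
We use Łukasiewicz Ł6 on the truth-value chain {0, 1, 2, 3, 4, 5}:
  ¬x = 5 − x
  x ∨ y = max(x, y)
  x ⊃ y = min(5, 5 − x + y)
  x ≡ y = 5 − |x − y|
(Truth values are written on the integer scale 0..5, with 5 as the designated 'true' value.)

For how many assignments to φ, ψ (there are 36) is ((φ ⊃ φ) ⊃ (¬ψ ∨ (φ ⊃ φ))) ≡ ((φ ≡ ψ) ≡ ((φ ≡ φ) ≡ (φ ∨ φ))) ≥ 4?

value 5: 8 assignments (counts)
value 4: 10 assignments (counts)
value 3: 7 assignments
value 2: 6 assignments
value 1: 3 assignments
value 0: 2 assignments
So 18 of the 36 assignments meet the threshold.

18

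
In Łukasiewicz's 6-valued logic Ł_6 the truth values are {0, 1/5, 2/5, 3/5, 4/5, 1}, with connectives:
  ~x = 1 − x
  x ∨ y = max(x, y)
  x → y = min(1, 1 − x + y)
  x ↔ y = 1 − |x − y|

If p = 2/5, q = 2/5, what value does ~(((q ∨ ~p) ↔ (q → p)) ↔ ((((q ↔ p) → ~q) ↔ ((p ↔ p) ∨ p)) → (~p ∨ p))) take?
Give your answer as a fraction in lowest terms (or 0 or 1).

~p = ~2/5 = 3/5
q ∨ ~p = 2/5 ∨ 3/5 = 3/5
q → p = 2/5 → 2/5 = 1
(q ∨ ~p) ↔ (q → p) = 3/5 ↔ 1 = 3/5
q ↔ p = 2/5 ↔ 2/5 = 1
~q = ~2/5 = 3/5
(q ↔ p) → ~q = 1 → 3/5 = 3/5
p ↔ p = 2/5 ↔ 2/5 = 1
(p ↔ p) ∨ p = 1 ∨ 2/5 = 1
((q ↔ p) → ~q) ↔ ((p ↔ p) ∨ p) = 3/5 ↔ 1 = 3/5
~p = ~2/5 = 3/5
~p ∨ p = 3/5 ∨ 2/5 = 3/5
(((q ↔ p) → ~q) ↔ ((p ↔ p) ∨ p)) → (~p ∨ p) = 3/5 → 3/5 = 1
((q ∨ ~p) ↔ (q → p)) ↔ ((((q ↔ p) → ~q) ↔ ((p ↔ p) ∨ p)) → (~p ∨ p)) = 3/5 ↔ 1 = 3/5
~(((q ∨ ~p) ↔ (q → p)) ↔ ((((q ↔ p) → ~q) ↔ ((p ↔ p) ∨ p)) → (~p ∨ p))) = ~3/5 = 2/5

2/5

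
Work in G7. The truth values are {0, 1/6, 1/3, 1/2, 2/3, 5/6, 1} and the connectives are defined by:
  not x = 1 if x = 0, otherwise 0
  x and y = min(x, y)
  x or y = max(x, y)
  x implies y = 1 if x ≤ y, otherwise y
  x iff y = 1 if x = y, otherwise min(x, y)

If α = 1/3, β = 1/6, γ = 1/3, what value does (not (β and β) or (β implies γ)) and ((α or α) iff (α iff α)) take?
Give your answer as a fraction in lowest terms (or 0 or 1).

β and β = 1/6 and 1/6 = 1/6
not (β and β) = not 1/6 = 0
β implies γ = 1/6 implies 1/3 = 1
not (β and β) or (β implies γ) = 0 or 1 = 1
α or α = 1/3 or 1/3 = 1/3
α iff α = 1/3 iff 1/3 = 1
(α or α) iff (α iff α) = 1/3 iff 1 = 1/3
(not (β and β) or (β implies γ)) and ((α or α) iff (α iff α)) = 1 and 1/3 = 1/3

1/3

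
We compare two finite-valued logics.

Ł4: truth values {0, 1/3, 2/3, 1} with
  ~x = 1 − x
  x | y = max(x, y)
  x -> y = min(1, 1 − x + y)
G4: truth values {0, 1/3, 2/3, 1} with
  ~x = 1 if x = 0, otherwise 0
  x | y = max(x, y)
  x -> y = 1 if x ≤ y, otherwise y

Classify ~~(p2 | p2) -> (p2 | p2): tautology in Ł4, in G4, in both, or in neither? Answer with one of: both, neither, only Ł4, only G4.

In Ł4: every assignment gives 1 — tautology.
In G4: at p2 = 1/3 the value is 1/3 — not a tautology.

only Ł4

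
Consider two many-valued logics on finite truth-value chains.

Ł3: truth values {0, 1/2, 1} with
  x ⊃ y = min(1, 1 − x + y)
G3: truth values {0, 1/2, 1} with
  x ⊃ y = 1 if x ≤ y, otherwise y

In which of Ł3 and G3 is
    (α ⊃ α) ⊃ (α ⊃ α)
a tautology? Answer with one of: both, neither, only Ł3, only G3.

In Ł3: every assignment gives 1 — tautology.
In G3: every assignment gives 1 — tautology.

both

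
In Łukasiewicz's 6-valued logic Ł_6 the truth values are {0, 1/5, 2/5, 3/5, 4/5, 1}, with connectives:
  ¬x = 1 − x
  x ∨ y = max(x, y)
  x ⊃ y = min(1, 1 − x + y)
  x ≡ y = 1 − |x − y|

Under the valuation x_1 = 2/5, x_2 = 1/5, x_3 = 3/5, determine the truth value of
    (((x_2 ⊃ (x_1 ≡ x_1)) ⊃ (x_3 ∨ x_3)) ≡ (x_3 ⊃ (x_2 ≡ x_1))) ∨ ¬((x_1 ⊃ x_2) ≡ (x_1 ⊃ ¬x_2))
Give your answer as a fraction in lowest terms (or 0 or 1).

x_1 ≡ x_1 = 2/5 ≡ 2/5 = 1
x_2 ⊃ (x_1 ≡ x_1) = 1/5 ⊃ 1 = 1
x_3 ∨ x_3 = 3/5 ∨ 3/5 = 3/5
(x_2 ⊃ (x_1 ≡ x_1)) ⊃ (x_3 ∨ x_3) = 1 ⊃ 3/5 = 3/5
x_2 ≡ x_1 = 1/5 ≡ 2/5 = 4/5
x_3 ⊃ (x_2 ≡ x_1) = 3/5 ⊃ 4/5 = 1
((x_2 ⊃ (x_1 ≡ x_1)) ⊃ (x_3 ∨ x_3)) ≡ (x_3 ⊃ (x_2 ≡ x_1)) = 3/5 ≡ 1 = 3/5
x_1 ⊃ x_2 = 2/5 ⊃ 1/5 = 4/5
¬x_2 = ¬1/5 = 4/5
x_1 ⊃ ¬x_2 = 2/5 ⊃ 4/5 = 1
(x_1 ⊃ x_2) ≡ (x_1 ⊃ ¬x_2) = 4/5 ≡ 1 = 4/5
¬((x_1 ⊃ x_2) ≡ (x_1 ⊃ ¬x_2)) = ¬4/5 = 1/5
(((x_2 ⊃ (x_1 ≡ x_1)) ⊃ (x_3 ∨ x_3)) ≡ (x_3 ⊃ (x_2 ≡ x_1))) ∨ ¬((x_1 ⊃ x_2) ≡ (x_1 ⊃ ¬x_2)) = 3/5 ∨ 1/5 = 3/5

3/5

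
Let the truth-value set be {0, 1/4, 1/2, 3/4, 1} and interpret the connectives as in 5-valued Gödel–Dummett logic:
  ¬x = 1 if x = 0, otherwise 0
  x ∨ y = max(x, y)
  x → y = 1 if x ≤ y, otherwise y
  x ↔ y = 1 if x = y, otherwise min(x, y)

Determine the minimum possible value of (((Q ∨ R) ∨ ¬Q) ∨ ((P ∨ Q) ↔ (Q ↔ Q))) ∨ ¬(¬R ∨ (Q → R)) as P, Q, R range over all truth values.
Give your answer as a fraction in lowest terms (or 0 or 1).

Take P = 0, Q = 1/4, R = 0:
Q ∨ R = 1/4 ∨ 0 = 1/4
¬Q = ¬1/4 = 0
(Q ∨ R) ∨ ¬Q = 1/4 ∨ 0 = 1/4
P ∨ Q = 0 ∨ 1/4 = 1/4
Q ↔ Q = 1/4 ↔ 1/4 = 1
(P ∨ Q) ↔ (Q ↔ Q) = 1/4 ↔ 1 = 1/4
((Q ∨ R) ∨ ¬Q) ∨ ((P ∨ Q) ↔ (Q ↔ Q)) = 1/4 ∨ 1/4 = 1/4
¬R = ¬0 = 1
Q → R = 1/4 → 0 = 0
¬R ∨ (Q → R) = 1 ∨ 0 = 1
¬(¬R ∨ (Q → R)) = ¬1 = 0
(((Q ∨ R) ∨ ¬Q) ∨ ((P ∨ Q) ↔ (Q ↔ Q))) ∨ ¬(¬R ∨ (Q → R)) = 1/4 ∨ 0 = 1/4
No assignment yields a value below 1/4, so this is the minimum.

1/4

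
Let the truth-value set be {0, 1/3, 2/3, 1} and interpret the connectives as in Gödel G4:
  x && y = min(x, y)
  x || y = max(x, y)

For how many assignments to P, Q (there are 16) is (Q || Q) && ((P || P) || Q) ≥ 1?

P = 0, Q = 0 ↦ 0  <
P = 0, Q = 1/3 ↦ 1/3  <
P = 0, Q = 2/3 ↦ 2/3  <
P = 0, Q = 1 ↦ 1  ≥
P = 1/3, Q = 0 ↦ 0  <
P = 1/3, Q = 1/3 ↦ 1/3  <
P = 1/3, Q = 2/3 ↦ 2/3  <
P = 1/3, Q = 1 ↦ 1  ≥
P = 2/3, Q = 0 ↦ 0  <
P = 2/3, Q = 1/3 ↦ 1/3  <
P = 2/3, Q = 2/3 ↦ 2/3  <
P = 2/3, Q = 1 ↦ 1  ≥
P = 1, Q = 0 ↦ 0  <
P = 1, Q = 1/3 ↦ 1/3  <
P = 1, Q = 2/3 ↦ 2/3  <
P = 1, Q = 1 ↦ 1  ≥
So 4 of the 16 assignments meet the threshold.

4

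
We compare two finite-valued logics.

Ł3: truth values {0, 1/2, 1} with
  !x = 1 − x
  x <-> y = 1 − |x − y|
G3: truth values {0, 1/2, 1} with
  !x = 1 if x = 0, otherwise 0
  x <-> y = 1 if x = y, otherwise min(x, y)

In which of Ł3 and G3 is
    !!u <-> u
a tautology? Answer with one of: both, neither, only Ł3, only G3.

In Ł3: every assignment gives 1 — tautology.
In G3: at u = 1/2 the value is 1/2 — not a tautology.

only Ł3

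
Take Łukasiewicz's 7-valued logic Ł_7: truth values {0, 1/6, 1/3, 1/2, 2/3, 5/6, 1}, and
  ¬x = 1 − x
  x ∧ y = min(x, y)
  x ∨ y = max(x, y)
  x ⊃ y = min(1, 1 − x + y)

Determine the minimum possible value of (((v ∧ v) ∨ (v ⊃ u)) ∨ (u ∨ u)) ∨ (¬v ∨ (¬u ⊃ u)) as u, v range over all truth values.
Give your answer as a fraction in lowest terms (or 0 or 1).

Take u = 0, v = 1/2:
v ∧ v = 1/2 ∧ 1/2 = 1/2
v ⊃ u = 1/2 ⊃ 0 = 1/2
(v ∧ v) ∨ (v ⊃ u) = 1/2 ∨ 1/2 = 1/2
u ∨ u = 0 ∨ 0 = 0
((v ∧ v) ∨ (v ⊃ u)) ∨ (u ∨ u) = 1/2 ∨ 0 = 1/2
¬v = ¬1/2 = 1/2
¬u = ¬0 = 1
¬u ⊃ u = 1 ⊃ 0 = 0
¬v ∨ (¬u ⊃ u) = 1/2 ∨ 0 = 1/2
(((v ∧ v) ∨ (v ⊃ u)) ∨ (u ∨ u)) ∨ (¬v ∨ (¬u ⊃ u)) = 1/2 ∨ 1/2 = 1/2
No assignment yields a value below 1/2, so this is the minimum.

1/2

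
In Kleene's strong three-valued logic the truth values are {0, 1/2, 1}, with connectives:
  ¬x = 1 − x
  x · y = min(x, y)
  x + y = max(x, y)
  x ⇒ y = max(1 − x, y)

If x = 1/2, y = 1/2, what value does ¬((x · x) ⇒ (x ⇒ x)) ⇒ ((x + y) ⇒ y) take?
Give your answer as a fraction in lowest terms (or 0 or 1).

x · x = 1/2 · 1/2 = 1/2
x ⇒ x = 1/2 ⇒ 1/2 = 1/2
(x · x) ⇒ (x ⇒ x) = 1/2 ⇒ 1/2 = 1/2
¬((x · x) ⇒ (x ⇒ x)) = ¬1/2 = 1/2
x + y = 1/2 + 1/2 = 1/2
(x + y) ⇒ y = 1/2 ⇒ 1/2 = 1/2
¬((x · x) ⇒ (x ⇒ x)) ⇒ ((x + y) ⇒ y) = 1/2 ⇒ 1/2 = 1/2

1/2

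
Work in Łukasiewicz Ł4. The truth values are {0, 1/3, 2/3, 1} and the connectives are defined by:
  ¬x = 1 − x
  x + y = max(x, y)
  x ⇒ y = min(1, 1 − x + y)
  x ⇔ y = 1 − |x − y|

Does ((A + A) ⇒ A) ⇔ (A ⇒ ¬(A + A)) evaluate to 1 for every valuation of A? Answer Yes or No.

No

Counterexample: take A = 2/3.
A + A = 2/3 + 2/3 = 2/3
(A + A) ⇒ A = 2/3 ⇒ 2/3 = 1
A + A = 2/3 + 2/3 = 2/3
¬(A + A) = ¬2/3 = 1/3
A ⇒ ¬(A + A) = 2/3 ⇒ 1/3 = 2/3
((A + A) ⇒ A) ⇔ (A ⇒ ¬(A + A)) = 1 ⇔ 2/3 = 2/3
This gives 2/3 ≠ 1.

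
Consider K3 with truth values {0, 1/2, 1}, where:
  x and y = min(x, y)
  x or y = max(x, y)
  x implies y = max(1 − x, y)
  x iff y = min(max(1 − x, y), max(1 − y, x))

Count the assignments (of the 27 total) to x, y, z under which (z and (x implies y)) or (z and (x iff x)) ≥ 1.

value 1: 7 assignments (counts)
value 1/2: 11 assignments
value 0: 9 assignments
So 7 of the 27 assignments meet the threshold.

7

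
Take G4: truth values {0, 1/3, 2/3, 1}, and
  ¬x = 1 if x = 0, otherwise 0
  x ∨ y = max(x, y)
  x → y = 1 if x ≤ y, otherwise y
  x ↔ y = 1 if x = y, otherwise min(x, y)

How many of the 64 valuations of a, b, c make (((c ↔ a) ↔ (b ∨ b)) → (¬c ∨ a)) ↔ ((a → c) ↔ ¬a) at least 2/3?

value 1: 25 assignments (counts)
value 0: 39 assignments
So 25 of the 64 assignments meet the threshold.

25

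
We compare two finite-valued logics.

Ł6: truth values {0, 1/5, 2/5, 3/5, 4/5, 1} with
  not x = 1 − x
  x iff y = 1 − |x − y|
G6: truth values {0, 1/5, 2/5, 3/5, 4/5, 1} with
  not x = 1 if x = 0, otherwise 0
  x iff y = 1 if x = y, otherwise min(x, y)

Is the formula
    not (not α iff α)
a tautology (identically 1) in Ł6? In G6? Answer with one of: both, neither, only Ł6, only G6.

only G6

In Ł6: at α = 1/5 the value is 3/5 — not a tautology.
In G6: every assignment gives 1 — tautology.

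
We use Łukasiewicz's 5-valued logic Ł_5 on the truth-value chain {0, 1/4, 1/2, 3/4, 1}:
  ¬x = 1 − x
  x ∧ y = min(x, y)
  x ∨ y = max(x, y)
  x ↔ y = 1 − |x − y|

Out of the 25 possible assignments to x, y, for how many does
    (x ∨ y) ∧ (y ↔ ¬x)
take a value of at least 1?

2

value 1: 2 assignments (counts)
value 3/4: 8 assignments
value 1/2: 8 assignments
value 1/4: 5 assignments
value 0: 2 assignments
So 2 of the 25 assignments meet the threshold.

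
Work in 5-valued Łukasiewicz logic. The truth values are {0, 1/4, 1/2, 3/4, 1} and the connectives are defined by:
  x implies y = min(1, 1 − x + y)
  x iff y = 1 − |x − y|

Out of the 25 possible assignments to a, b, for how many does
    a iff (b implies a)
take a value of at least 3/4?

16

value 1: 9 assignments (counts)
value 3/4: 7 assignments (counts)
value 1/2: 5 assignments
value 1/4: 3 assignments
value 0: 1 assignment
So 16 of the 25 assignments meet the threshold.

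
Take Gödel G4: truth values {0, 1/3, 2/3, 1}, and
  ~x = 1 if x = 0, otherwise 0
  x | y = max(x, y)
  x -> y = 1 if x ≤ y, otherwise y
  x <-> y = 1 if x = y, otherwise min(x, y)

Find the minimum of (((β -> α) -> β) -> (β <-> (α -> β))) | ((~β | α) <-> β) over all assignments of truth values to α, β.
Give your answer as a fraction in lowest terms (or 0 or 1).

Take α = 0, β = 1/3:
β -> α = 1/3 -> 0 = 0
(β -> α) -> β = 0 -> 1/3 = 1
α -> β = 0 -> 1/3 = 1
β <-> (α -> β) = 1/3 <-> 1 = 1/3
((β -> α) -> β) -> (β <-> (α -> β)) = 1 -> 1/3 = 1/3
~β = ~1/3 = 0
~β | α = 0 | 0 = 0
(~β | α) <-> β = 0 <-> 1/3 = 0
(((β -> α) -> β) -> (β <-> (α -> β))) | ((~β | α) <-> β) = 1/3 | 0 = 1/3
No assignment yields a value below 1/3, so this is the minimum.

1/3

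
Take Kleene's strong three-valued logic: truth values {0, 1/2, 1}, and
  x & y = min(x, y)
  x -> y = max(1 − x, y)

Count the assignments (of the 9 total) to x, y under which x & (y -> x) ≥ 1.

3

x = 0, y = 0 ↦ 0  <
x = 0, y = 1/2 ↦ 0  <
x = 0, y = 1 ↦ 0  <
x = 1/2, y = 0 ↦ 1/2  <
x = 1/2, y = 1/2 ↦ 1/2  <
x = 1/2, y = 1 ↦ 1/2  <
x = 1, y = 0 ↦ 1  ≥
x = 1, y = 1/2 ↦ 1  ≥
x = 1, y = 1 ↦ 1  ≥
So 3 of the 9 assignments meet the threshold.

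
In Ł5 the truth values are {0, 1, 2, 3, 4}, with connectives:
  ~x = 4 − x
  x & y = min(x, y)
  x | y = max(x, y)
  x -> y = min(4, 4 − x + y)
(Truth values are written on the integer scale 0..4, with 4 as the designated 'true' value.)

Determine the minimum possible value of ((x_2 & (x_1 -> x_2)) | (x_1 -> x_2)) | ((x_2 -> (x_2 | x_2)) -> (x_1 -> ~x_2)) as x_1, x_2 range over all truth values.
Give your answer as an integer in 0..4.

Take x_1 = 4, x_2 = 2:
x_1 -> x_2 = 4 -> 2 = 2
x_2 & (x_1 -> x_2) = 2 & 2 = 2
x_1 -> x_2 = 4 -> 2 = 2
(x_2 & (x_1 -> x_2)) | (x_1 -> x_2) = 2 | 2 = 2
x_2 | x_2 = 2 | 2 = 2
x_2 -> (x_2 | x_2) = 2 -> 2 = 4
~x_2 = ~2 = 2
x_1 -> ~x_2 = 4 -> 2 = 2
(x_2 -> (x_2 | x_2)) -> (x_1 -> ~x_2) = 4 -> 2 = 2
((x_2 & (x_1 -> x_2)) | (x_1 -> x_2)) | ((x_2 -> (x_2 | x_2)) -> (x_1 -> ~x_2)) = 2 | 2 = 2
No assignment yields a value below 2, so this is the minimum.

2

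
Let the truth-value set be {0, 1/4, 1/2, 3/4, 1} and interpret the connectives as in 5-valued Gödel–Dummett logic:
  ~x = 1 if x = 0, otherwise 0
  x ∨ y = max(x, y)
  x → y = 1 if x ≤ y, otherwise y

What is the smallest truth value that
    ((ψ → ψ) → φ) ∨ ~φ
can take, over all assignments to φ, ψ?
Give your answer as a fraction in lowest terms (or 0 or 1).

Take φ = 1/4, ψ = 0:
ψ → ψ = 0 → 0 = 1
(ψ → ψ) → φ = 1 → 1/4 = 1/4
~φ = ~1/4 = 0
((ψ → ψ) → φ) ∨ ~φ = 1/4 ∨ 0 = 1/4
No assignment yields a value below 1/4, so this is the minimum.

1/4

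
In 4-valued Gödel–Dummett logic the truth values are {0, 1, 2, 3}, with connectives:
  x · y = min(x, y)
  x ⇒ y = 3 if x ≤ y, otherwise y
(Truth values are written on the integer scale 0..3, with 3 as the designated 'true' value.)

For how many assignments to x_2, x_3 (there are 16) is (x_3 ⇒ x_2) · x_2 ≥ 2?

8

x_2 = 0, x_3 = 0 ↦ 0  <
x_2 = 0, x_3 = 1 ↦ 0  <
x_2 = 0, x_3 = 2 ↦ 0  <
x_2 = 0, x_3 = 3 ↦ 0  <
x_2 = 1, x_3 = 0 ↦ 1  <
x_2 = 1, x_3 = 1 ↦ 1  <
x_2 = 1, x_3 = 2 ↦ 1  <
x_2 = 1, x_3 = 3 ↦ 1  <
x_2 = 2, x_3 = 0 ↦ 2  ≥
x_2 = 2, x_3 = 1 ↦ 2  ≥
x_2 = 2, x_3 = 2 ↦ 2  ≥
x_2 = 2, x_3 = 3 ↦ 2  ≥
x_2 = 3, x_3 = 0 ↦ 3  ≥
x_2 = 3, x_3 = 1 ↦ 3  ≥
x_2 = 3, x_3 = 2 ↦ 3  ≥
x_2 = 3, x_3 = 3 ↦ 3  ≥
So 8 of the 16 assignments meet the threshold.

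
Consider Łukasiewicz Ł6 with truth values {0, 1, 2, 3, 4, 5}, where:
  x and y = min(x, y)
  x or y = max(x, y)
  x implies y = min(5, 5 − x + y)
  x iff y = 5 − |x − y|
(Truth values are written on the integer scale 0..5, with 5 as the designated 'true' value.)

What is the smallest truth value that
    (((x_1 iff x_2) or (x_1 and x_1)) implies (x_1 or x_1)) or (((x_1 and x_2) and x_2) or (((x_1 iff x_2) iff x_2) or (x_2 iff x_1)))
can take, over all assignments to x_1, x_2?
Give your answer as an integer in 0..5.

Take x_1 = 0, x_2 = 1:
x_1 iff x_2 = 0 iff 1 = 4
x_1 and x_1 = 0 and 0 = 0
(x_1 iff x_2) or (x_1 and x_1) = 4 or 0 = 4
x_1 or x_1 = 0 or 0 = 0
((x_1 iff x_2) or (x_1 and x_1)) implies (x_1 or x_1) = 4 implies 0 = 1
x_1 and x_2 = 0 and 1 = 0
(x_1 and x_2) and x_2 = 0 and 1 = 0
x_1 iff x_2 = 0 iff 1 = 4
(x_1 iff x_2) iff x_2 = 4 iff 1 = 2
x_2 iff x_1 = 1 iff 0 = 4
((x_1 iff x_2) iff x_2) or (x_2 iff x_1) = 2 or 4 = 4
((x_1 and x_2) and x_2) or (((x_1 iff x_2) iff x_2) or (x_2 iff x_1)) = 0 or 4 = 4
(((x_1 iff x_2) or (x_1 and x_1)) implies (x_1 or x_1)) or (((x_1 and x_2) and x_2) or (((x_1 iff x_2) iff x_2) or (x_2 iff x_1))) = 1 or 4 = 4
No assignment yields a value below 4, so this is the minimum.

4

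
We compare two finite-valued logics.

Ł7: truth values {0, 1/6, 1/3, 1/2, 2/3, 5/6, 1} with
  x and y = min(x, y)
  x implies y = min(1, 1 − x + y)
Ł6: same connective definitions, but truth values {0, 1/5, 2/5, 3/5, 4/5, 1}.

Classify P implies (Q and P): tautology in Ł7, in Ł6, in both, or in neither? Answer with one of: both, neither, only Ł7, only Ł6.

neither

In Ł7: at P = 1/6, Q = 0 the value is 5/6 — not a tautology.
In Ł6: at P = 1/5, Q = 0 the value is 4/5 — not a tautology.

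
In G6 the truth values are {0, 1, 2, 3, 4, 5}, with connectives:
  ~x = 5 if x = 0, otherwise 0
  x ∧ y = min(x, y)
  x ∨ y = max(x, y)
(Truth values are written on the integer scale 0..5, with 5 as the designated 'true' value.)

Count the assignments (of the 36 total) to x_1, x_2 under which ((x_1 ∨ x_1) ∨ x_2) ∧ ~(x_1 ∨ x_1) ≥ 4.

2

value 5: 1 assignment (counts)
value 4: 1 assignment (counts)
value 3: 1 assignment
value 2: 1 assignment
value 1: 1 assignment
value 0: 31 assignments
So 2 of the 36 assignments meet the threshold.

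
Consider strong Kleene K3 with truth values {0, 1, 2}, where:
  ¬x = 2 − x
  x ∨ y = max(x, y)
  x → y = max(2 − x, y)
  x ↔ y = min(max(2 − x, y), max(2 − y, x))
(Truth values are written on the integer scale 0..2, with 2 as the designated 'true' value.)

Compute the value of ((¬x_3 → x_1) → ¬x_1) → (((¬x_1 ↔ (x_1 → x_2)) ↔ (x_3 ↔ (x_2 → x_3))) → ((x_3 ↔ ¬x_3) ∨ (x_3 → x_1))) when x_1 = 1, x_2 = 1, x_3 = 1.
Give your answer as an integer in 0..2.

1

¬x_3 = ¬1 = 1
¬x_3 → x_1 = 1 → 1 = 1
¬x_1 = ¬1 = 1
(¬x_3 → x_1) → ¬x_1 = 1 → 1 = 1
¬x_1 = ¬1 = 1
x_1 → x_2 = 1 → 1 = 1
¬x_1 ↔ (x_1 → x_2) = 1 ↔ 1 = 1
x_2 → x_3 = 1 → 1 = 1
x_3 ↔ (x_2 → x_3) = 1 ↔ 1 = 1
(¬x_1 ↔ (x_1 → x_2)) ↔ (x_3 ↔ (x_2 → x_3)) = 1 ↔ 1 = 1
¬x_3 = ¬1 = 1
x_3 ↔ ¬x_3 = 1 ↔ 1 = 1
x_3 → x_1 = 1 → 1 = 1
(x_3 ↔ ¬x_3) ∨ (x_3 → x_1) = 1 ∨ 1 = 1
((¬x_1 ↔ (x_1 → x_2)) ↔ (x_3 ↔ (x_2 → x_3))) → ((x_3 ↔ ¬x_3) ∨ (x_3 → x_1)) = 1 → 1 = 1
((¬x_3 → x_1) → ¬x_1) → (((¬x_1 ↔ (x_1 → x_2)) ↔ (x_3 ↔ (x_2 → x_3))) → ((x_3 ↔ ¬x_3) ∨ (x_3 → x_1))) = 1 → 1 = 1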